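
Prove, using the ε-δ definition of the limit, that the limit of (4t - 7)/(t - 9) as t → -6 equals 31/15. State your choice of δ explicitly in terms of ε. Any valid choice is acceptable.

Suppose ε > 0. We want δ > 0 with 0 < |t + 6| < δ ⇒ |(4t - 7)/(t - 9) − (31/15)| < ε.
Combining over a common denominator, (4t - 7)/(t - 9) − (31/15) = [(4t - 7)·(-15) − (-31)·(t - 9)] / [(-15)·(t - 9)] = -29(t + 6) / ((-15)(t - 9)).
So |(4t - 7)/(t - 9) − (31/15)| = 29|t + 6| / (15·|t − 9|).
Restrict δ ≤ 15/2. Then |t + 6| < 15/2 gives |t − 9| = |(t + 6) + (-15)| ≥ 15 − 15/2 = 15/2.
Hence |(4t - 7)/(t - 9) − (31/15)| < 29|t + 6|/(15·(15/2)) = (58/225)|t + 6|, which is < ε once |t + 6| < (225/58)ε.
Take δ = min(15/2, (225/58)ε). Then 0 < |t + 6| < δ forces both bounds, so |(4t - 7)/(t - 9) − (31/15)| < ε.

δ = min(15/2, (225/58)ε)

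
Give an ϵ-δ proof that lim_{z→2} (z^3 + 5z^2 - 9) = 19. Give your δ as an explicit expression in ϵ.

δ = min(1, ϵ/44)

Fix ϵ > 0. We want δ > 0 such that 0 < |z − 2| < δ implies |(z^3 + 5z^2 - 9) − 19| < ϵ.
(z^3 + 5z^2 - 9) − 19 = z^3 + 5z^2 - 28 = (z − 2)(z^2 + 7z + 14).
So |(z^3 + 5z^2 - 9) − 19| = |z − 2|·|z^2 + 7z + 14|.
Assume first that |z − 2| < 1, so |z| < 3. Then |z^2 + 7z + 14| ≤ 3^2 + 7·3 + 14 = 44.
Hence |(z^3 + 5z^2 - 9) − 19| ≤ 44|z − 2| < ϵ provided |z − 2| < ϵ/44.
Choosing δ = min(1, ϵ/44) ensures both conditions, hence |(z^3 + 5z^2 - 9) − 19| < ϵ.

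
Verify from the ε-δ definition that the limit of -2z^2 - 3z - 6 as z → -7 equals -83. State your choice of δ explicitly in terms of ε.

δ = min(1, ε/27)

Suppose ε > 0. We want δ > 0 such that 0 < |z + 7| < δ implies |(-2z^2 - 3z - 6) + 83| < ε.
(-2z^2 - 3z - 6) + 83 = -2z^2 - 3z + 77 = (z + 7)(-2z + 11).
So |(-2z^2 - 3z - 6) + 83| = |z + 7|·|-2z + 11|.
Assume first that |z + 7| < 1, so |z| < 8. Then |-2z + 11| ≤ 2·8 + 11 = 27.
Hence |(-2z^2 - 3z - 6) + 83| ≤ 27|z + 7| < ε provided |z + 7| < ε/27.
Choosing δ = min(1, ε/27) ensures both conditions, hence |(-2z^2 - 3z - 6) + 83| < ε.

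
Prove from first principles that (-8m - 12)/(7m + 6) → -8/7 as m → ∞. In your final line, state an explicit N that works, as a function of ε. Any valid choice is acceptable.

N = (36/49)/ε

Fix ε > 0. For m ≥ 1, |(-8m - 12)/(7m + 6) + 8/7| = |-36|/(7(7m + 6)) = 36/(7(7m + 6)).
Since 7m + 6 ≥ 7m for m ≥ 1, this is ≤ 36/(7·7m) = (36/49)/m.
So |(-8m - 12)/(7m + 6) + 8/7| < ε whenever m > (36/49)/ε.
Take N = (36/49)/ε. If m > N then |(-8m - 12)/(7m + 6) + 8/7| ≤ (36/49)/m < ε.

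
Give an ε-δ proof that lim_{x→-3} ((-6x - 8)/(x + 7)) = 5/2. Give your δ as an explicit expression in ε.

Let ε > 0. We want δ > 0 with 0 < |x + 3| < δ ⇒ |(-6x - 8)/(x + 7) − (5/2)| < ε.
Combining over a common denominator, (-6x - 8)/(x + 7) − (5/2) = [(-6x - 8)·4 − 10·(x + 7)] / [4·(x + 7)] = -34(x + 3) / (4(x + 7)).
So |(-6x - 8)/(x + 7) − (5/2)| = 34|x + 3| / (4·|x + 7|).
Require δ ≤ 2, so |x + 7| ≥ |4| − |x + 3| > 4 − 2 = 2.
Hence |(-6x - 8)/(x + 7) − (5/2)| < 34|x + 3|/(4·2) = (17/4)|x + 3|, which is < ε once |x + 3| < (4/17)ε.
Take δ = min(2, (4/17)ε). Then 0 < |x + 3| < δ forces both bounds, so |(-6x - 8)/(x + 7) − (5/2)| < ε.

δ = min(2, (4/17)ε)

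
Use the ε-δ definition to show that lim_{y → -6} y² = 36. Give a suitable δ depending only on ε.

δ = min(1, ε/13)

Let ε > 0. We seek δ > 0 with 0 < |y + 6| < δ ⇒ |y² − 36| < ε.
Factor: y² − 36 = (y + 6)(y - 6), so |y² − 36| = |y + 6|·|y - 6|.
Impose δ ≤ 1 so that |y| < 7; then |y - 6| ≤ 13.
Hence |y² − 36| ≤ 13|y + 6|, which is < ε once |y + 6| < ε/13.
Take δ = min(1, ε/13). If 0 < |y + 6| < δ then both bounds hold and |y² − 36| ≤ 13|y + 6| < 13·(ε/13) = ε.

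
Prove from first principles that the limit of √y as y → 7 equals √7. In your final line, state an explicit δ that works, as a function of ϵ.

δ = min(7, √7·ϵ)

Suppose ϵ > 0. We want δ > 0 such that 0 < |y − 7| < δ implies |√y − √7| < ϵ.
Multiplying by the conjugate, |√y − √7| = |y − 7|/(√y + √7).
Restrict δ ≤ 7 so that |y − 7| < 7 forces y > 0, and then √y + √7 > √7.
Hence |√y − √7| < |y − 7|/√7, which is < ϵ once |y − 7| < √7·ϵ.
Take δ = min(7, √7·ϵ). If 0 < |y − 7| < δ then y > 0 and |√y − √7| < |y − 7|/√7 < ϵ.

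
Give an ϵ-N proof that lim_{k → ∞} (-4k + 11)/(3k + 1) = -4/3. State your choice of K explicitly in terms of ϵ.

Fix ϵ > 0. For k ≥ 1, |(-4k + 11)/(3k + 1) + 4/3| = |37|/(3(3k + 1)) = 37/(3(3k + 1)).
Since 3k + 1 ≥ 3k for k ≥ 1, this is ≤ 37/(3·3k) = (37/9)/k.
So |(-4k + 11)/(3k + 1) + 4/3| < ϵ whenever k > (37/9)/ϵ.
Take K = (37/9)/ϵ. If k > K then |(-4k + 11)/(3k + 1) + 4/3| ≤ (37/9)/k < ϵ.

K = (37/9)/ϵ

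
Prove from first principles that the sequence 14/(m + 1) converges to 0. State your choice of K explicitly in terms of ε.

K = 14/ε

Let ε > 0. For m ≥ 1, |14/(m + 1) − 0| = 14/(m + 1) ≤ 14/m.
We need 14/m < ε, i.e. m > 14/ε.
Take K = 14/ε. If m > K then |14/(m + 1)| ≤ 14/m < ε.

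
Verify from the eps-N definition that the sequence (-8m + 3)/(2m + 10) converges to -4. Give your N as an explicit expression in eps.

N = (43/2)/eps

Let eps > 0. For m ≥ 1, |(-8m + 3)/(2m + 10) + 4| = |86|/(2(2m + 10)) = 86/(2(2m + 10)).
Since 2m + 10 ≥ 2m for m ≥ 1, this is ≤ 86/(2·2m) = (43/2)/m.
So |(-8m + 3)/(2m + 10) + 4| < eps whenever m > (43/2)/eps.
Take N = (43/2)/eps. If m > N then |(-8m + 3)/(2m + 10) + 4| ≤ (43/2)/m < eps.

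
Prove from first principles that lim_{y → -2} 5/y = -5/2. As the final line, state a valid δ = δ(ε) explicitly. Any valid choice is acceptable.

δ = min(1, (2/5)ε)

Let ε > 0 be given. We seek δ > 0 such that 0 < |y + 2| < δ implies |5/y + 5/2| < ε.
|5/y + 5/2| = 5·|-2 − y|/(2·|y|) = 5|y + 2|/(2|y|).
Restrict δ ≤ 1. Then |y + 2| < 1 gives |y| > 1, so 2|y| > 2.
Then |5/y + 5/2| < 5|y + 2|/2, which is < ε when |y + 2| < (2/5)ε.
Take δ = min(1, (2/5)ε). Then 0 < |y + 2| < δ gives both |y + 2| < 1 and |y + 2| < (2/5)ε, so |5/y + 5/2| < ε.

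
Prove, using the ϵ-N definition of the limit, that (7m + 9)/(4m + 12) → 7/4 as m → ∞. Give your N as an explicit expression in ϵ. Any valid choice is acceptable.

N = 3/ϵ

Suppose ϵ > 0. For m ≥ 1, |(7m + 9)/(4m + 12) − (7/4)| = |-48|/(4(4m + 12)) = 48/(4(4m + 12)).
Since 4m + 12 ≥ 4m for m ≥ 1, this is ≤ 48/(4·4m) = 3/m.
So |(7m + 9)/(4m + 12) − (7/4)| < ϵ whenever m > 3/ϵ.
Take N = 3/ϵ. If m > N then |(7m + 9)/(4m + 12) − (7/4)| ≤ 3/m < ϵ.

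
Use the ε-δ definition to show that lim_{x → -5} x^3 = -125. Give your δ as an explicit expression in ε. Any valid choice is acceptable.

Suppose ε > 0. We seek δ > 0 with 0 < |x + 5| < δ ⇒ |x^3 + 125| < ε.
Factor: x^3 + 125 = (x + 5)(x^2 - 5x + 25), so |x^3 + 125| = |x + 5|·|x^2 - 5x + 25|.
Restrict δ ≤ 1. Then |x + 5| < 1 gives |x| < 6, so by the triangle inequality |x^2 - 5x + 25| ≤ 6^2 + 5·6 + 25 = 91.
Hence |x^3 + 125| ≤ 91|x + 5|, which is < ε once |x + 5| < ε/91.
Take δ = min(1, ε/91). If 0 < |x + 5| < δ then both bounds hold and |x^3 + 125| ≤ 91|x + 5| < 91·(ε/91) = ε.

δ = min(1, ε/91)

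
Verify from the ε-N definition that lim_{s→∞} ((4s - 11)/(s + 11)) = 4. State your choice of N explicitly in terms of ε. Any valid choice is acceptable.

Fix ε > 0. We seek N > 0 such that s > N implies |(4s - 11)/(s + 11) − 4| < ε.
(4s - 11)/(s + 11) − 4 = ((4s - 11) − 4(s + 11)) / ((s + 11)) = -55/((s + 11)).
For s > 0 we have s + 11 > s, so |(4s - 11)/(s + 11) − 4| = 55/((s + 11)) < 55/(s) = 55/s.
Thus |(4s - 11)/(s + 11) − 4| < ε whenever s > 55/ε.
Take N = 55/ε. If s > N then |(4s - 11)/(s + 11) − 4| < 55/s < ε.

N = 55/ε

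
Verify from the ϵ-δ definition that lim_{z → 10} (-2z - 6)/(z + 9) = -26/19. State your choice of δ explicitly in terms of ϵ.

Suppose ϵ > 0. We want δ > 0 with 0 < |z − 10| < δ ⇒ |(-2z - 6)/(z + 9) + 26/19| < ϵ.
Combining over a common denominator, (-2z - 6)/(z + 9) + 26/19 = [(-2z - 6)·19 − (-26)·(z + 9)] / [19·(z + 9)] = -12(z − 10) / (19(z + 9)).
So |(-2z - 6)/(z + 9) + 26/19| = 12|z − 10| / (19·|z + 9|).
Restrict δ ≤ 19/2. Then |z − 10| < 19/2 gives |z + 9| = |(z − 10) + 19| ≥ 19 − 19/2 = 19/2.
Hence |(-2z - 6)/(z + 9) + 26/19| < 12|z − 10|/(19·(19/2)) = (24/361)|z − 10|, which is < ϵ once |z − 10| < (361/24)ϵ.
Take δ = min(19/2, (361/24)ϵ). Then 0 < |z − 10| < δ forces both bounds, so |(-2z - 6)/(z + 9) + 26/19| < ϵ.

δ = min(19/2, (361/24)ϵ)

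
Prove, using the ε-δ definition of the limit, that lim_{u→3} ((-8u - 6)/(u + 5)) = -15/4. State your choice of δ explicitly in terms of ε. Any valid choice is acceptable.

Let ε > 0 be given. We want δ > 0 with 0 < |u − 3| < δ ⇒ |(-8u - 6)/(u + 5) + 15/4| < ε.
Combining over a common denominator, (-8u - 6)/(u + 5) + 15/4 = [(-8u - 6)·8 − (-30)·(u + 5)] / [8·(u + 5)] = -34(u − 3) / (8(u + 5)).
So |(-8u - 6)/(u + 5) + 15/4| = 34|u − 3| / (8·|u + 5|).
Restrict δ ≤ 4. Then |u − 3| < 4 gives |u + 5| = |(u − 3) + 8| ≥ 8 − 4 = 4.
Hence |(-8u - 6)/(u + 5) + 15/4| < 34|u − 3|/(8·4) = (17/16)|u − 3|, which is < ε once |u − 3| < (16/17)ε.
Take δ = min(4, (16/17)ε). Then 0 < |u − 3| < δ forces both bounds, so |(-8u - 6)/(u + 5) + 15/4| < ε.

δ = min(4, (16/17)ε)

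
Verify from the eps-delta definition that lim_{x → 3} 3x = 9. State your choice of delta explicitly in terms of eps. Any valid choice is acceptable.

Let eps > 0. We need delta > 0 so that 0 < |x − 3| < delta implies |(3x) − 9| < eps.
|(3x) − 9| = |3x - 9| = 3|x − 3|.
So 3|x − 3| < eps exactly when |x − 3| < eps/3.
Take delta = eps/3. If 0 < |x − 3| < delta then |(3x) − 9| = 3|x − 3| < 3·(eps/3) = eps.

delta = eps/3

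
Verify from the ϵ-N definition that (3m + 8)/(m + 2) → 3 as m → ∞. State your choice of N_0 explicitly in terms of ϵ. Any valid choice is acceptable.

N_0 = 2/ϵ

Suppose ϵ > 0. For m ≥ 1, |(3m + 8)/(m + 2) − 3| = |2|/((m + 2)) = 2/((m + 2)).
Since m + 2 ≥ m for m ≥ 1, this is ≤ 2/(m) = 2/m.
So |(3m + 8)/(m + 2) − 3| < ϵ whenever m > 2/ϵ.
Take N_0 = 2/ϵ. If m > N_0 then |(3m + 8)/(m + 2) − 3| ≤ 2/m < ϵ.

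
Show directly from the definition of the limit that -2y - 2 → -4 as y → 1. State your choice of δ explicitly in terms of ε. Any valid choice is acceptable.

Suppose ε > 0. We need δ > 0 so that 0 < |y − 1| < δ implies |(-2y - 2) + 4| < ε.
Since (-2y - 2) + 4 = -2(y − 1), we have |(-2y - 2) + 4| = 2|y − 1|.
So 2|y − 1| < ε exactly when |y − 1| < ε/2.
Choosing δ = ε/2 gives |(-2y - 2) + 4| = 2|y − 1| < ε whenever |y − 1| < δ.

δ = ε/2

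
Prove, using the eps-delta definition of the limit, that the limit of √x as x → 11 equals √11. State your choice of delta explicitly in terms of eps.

delta = min(11, √11·eps)

Fix eps > 0. We want delta > 0 such that 0 < |x − 11| < delta implies |√x − √11| < eps.
Multiplying by the conjugate, |√x − √11| = |x − 11|/(√x + √11).
Restrict delta ≤ 11 so that |x − 11| < 11 forces x > 0, and then √x + √11 > √11.
Hence |√x − √11| < |x − 11|/√11, which is < eps once |x − 11| < √11·eps.
Take delta = min(11, √11·eps). If 0 < |x − 11| < delta then x > 0 and |√x − √11| < |x − 11|/√11 < eps.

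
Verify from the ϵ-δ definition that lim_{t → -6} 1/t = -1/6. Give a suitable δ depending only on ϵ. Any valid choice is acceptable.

δ = min(3, 18ϵ)

Suppose ϵ > 0. We seek δ > 0 such that 0 < |t + 6| < δ implies |1/t + 1/6| < ϵ.
|1/t + 1/6| = |-6 − t|/(6·|t|) = |t + 6|/(6|t|).
Require δ ≤ 3 so that |t| > 6 − 3 = 3, hence 6|t| > 18.
Then |1/t + 1/6| < |t + 6|/18, which is < ϵ when |t + 6| < 18ϵ.
Take δ = min(3, 18ϵ). Then 0 < |t + 6| < δ gives both |t + 6| < 3 and |t + 6| < 18ϵ, so |1/t + 1/6| < ϵ.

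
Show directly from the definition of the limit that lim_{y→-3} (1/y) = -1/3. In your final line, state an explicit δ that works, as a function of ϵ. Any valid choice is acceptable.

Fix ϵ > 0. We seek δ > 0 such that 0 < |y + 3| < δ implies |1/y + 1/3| < ϵ.
|1/y + 1/3| = |-3 − y|/(3·|y|) = |y + 3|/(3|y|).
Require δ ≤ 3/2 so that |y| > 3 − 3/2 = 3/2, hence 3|y| > 9/2.
Then |1/y + 1/3| < |y + 3|/(9/2), which is < ϵ when |y + 3| < (9/2)ϵ.
Take δ = min(3/2, (9/2)ϵ). Then 0 < |y + 3| < δ gives both |y + 3| < 3/2 and |y + 3| < (9/2)ϵ, so |1/y + 1/3| < ϵ.

δ = min(3/2, (9/2)ϵ)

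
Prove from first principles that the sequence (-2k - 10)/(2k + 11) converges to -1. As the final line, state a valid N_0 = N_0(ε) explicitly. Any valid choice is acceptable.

N_0 = (1/2)/ε

Suppose ε > 0. For k ≥ 1, |(-2k - 10)/(2k + 11) + 1| = |2|/(2(2k + 11)) = 2/(2(2k + 11)).
Since 2k + 11 ≥ 2k for k ≥ 1, this is ≤ 2/(2·2k) = (1/2)/k.
So |(-2k - 10)/(2k + 11) + 1| < ε whenever k > (1/2)/ε.
Take N_0 = (1/2)/ε. If k > N_0 then |(-2k - 10)/(2k + 11) + 1| ≤ (1/2)/k < ε.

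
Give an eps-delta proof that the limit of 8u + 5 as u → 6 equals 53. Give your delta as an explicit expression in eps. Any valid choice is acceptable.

delta = eps/8

Let eps > 0 be given. We need delta > 0 so that 0 < |u − 6| < delta implies |(8u + 5) − 53| < eps.
Since (8u + 5) − 53 = 8(u − 6), we have |(8u + 5) − 53| = 8|u − 6|.
So 8|u − 6| < eps exactly when |u − 6| < eps/8.
Take delta = eps/8. If 0 < |u − 6| < delta then |(8u + 5) − 53| = 8|u − 6| < 8·(eps/8) = eps.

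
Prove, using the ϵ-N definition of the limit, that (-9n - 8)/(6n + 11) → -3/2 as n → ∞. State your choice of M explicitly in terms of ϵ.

Fix ϵ > 0. For n ≥ 1, |(-9n - 8)/(6n + 11) + 3/2| = |51|/(6(6n + 11)) = 51/(6(6n + 11)).
Since 6n + 11 ≥ 6n for n ≥ 1, this is ≤ 51/(6·6n) = (17/12)/n.
So |(-9n - 8)/(6n + 11) + 3/2| < ϵ whenever n > (17/12)/ϵ.
Take M = (17/12)/ϵ. If n > M then |(-9n - 8)/(6n + 11) + 3/2| ≤ (17/12)/n < ϵ.

M = (17/12)/ϵ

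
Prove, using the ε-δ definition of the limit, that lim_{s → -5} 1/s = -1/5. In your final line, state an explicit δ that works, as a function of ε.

δ = min(5/2, (25/2)ε)

Fix ε > 0. We seek δ > 0 such that 0 < |s + 5| < δ implies |1/s + 1/5| < ε.
|1/s + 1/5| = |-5 − s|/(5·|s|) = |s + 5|/(5|s|).
Require δ ≤ 5/2 so that |s| > 5 − 5/2 = 5/2, hence 5|s| > 25/2.
Then |1/s + 1/5| < |s + 5|/(25/2), which is < ε when |s + 5| < (25/2)ε.
Take δ = min(5/2, (25/2)ε). Then 0 < |s + 5| < δ gives both |s + 5| < 5/2 and |s + 5| < (25/2)ε, so |1/s + 1/5| < ε.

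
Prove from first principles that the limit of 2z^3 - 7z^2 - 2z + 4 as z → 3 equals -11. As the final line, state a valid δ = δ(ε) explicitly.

δ = min(1, ε/41)

Fix ε > 0. We want δ > 0 such that 0 < |z − 3| < δ implies |(2z^3 - 7z^2 - 2z + 4) + 11| < ε.
(2z^3 - 7z^2 - 2z + 4) + 11 = 2z^3 - 7z^2 - 2z + 15 = (z − 3)(2z^2 - z - 5).
So |(2z^3 - 7z^2 - 2z + 4) + 11| = |z − 3|·|2z^2 - z - 5|.
Require δ ≤ 1. Then |z − 3| < 1 gives |z| < 4, and by the triangle inequality |2z^2 - z - 5| ≤ 2·4^2 + 4 + 5 = 41.
Hence |(2z^3 - 7z^2 - 2z + 4) + 11| ≤ 41|z − 3| < ε provided |z − 3| < ε/41.
Take δ = min(1, ε/41). Then 0 < |z − 3| < δ gives both |z − 3| < 1 and |z − 3| < ε/41, so |(2z^3 - 7z^2 - 2z + 4) + 11| < ε.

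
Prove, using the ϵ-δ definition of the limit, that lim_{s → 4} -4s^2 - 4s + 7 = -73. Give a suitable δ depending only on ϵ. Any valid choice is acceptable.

Fix ϵ > 0. We want δ > 0 such that 0 < |s − 4| < δ implies |(-4s^2 - 4s + 7) + 73| < ϵ.
(-4s^2 - 4s + 7) + 73 = -4s^2 - 4s + 80 = (s − 4)(-4s - 20).
So |(-4s^2 - 4s + 7) + 73| = |s − 4|·|-4s - 20|.
Assume first that |s − 4| < 2, so |s| < 6. Then |-4s - 20| ≤ 4·6 + 20 = 44.
Hence |(-4s^2 - 4s + 7) + 73| ≤ 44|s − 4| < ϵ provided |s − 4| < ϵ/44.
Choosing δ = min(2, ϵ/44) ensures both conditions, hence |(-4s^2 - 4s + 7) + 73| < ϵ.

δ = min(2, ϵ/44)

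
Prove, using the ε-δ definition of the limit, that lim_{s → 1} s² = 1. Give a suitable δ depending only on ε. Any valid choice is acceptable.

δ = min(1, ε/3)

Let ε > 0 be given. We seek δ > 0 with 0 < |s − 1| < δ ⇒ |s² − 1| < ε.
Factor: s² − 1 = (s − 1)(s + 1), so |s² − 1| = |s − 1|·|s + 1|.
Impose δ ≤ 1 so that |s| < 2; then |s + 1| ≤ 3.
Hence |s² − 1| ≤ 3|s − 1|, which is < ε once |s − 1| < ε/3.
Take δ = min(1, ε/3). If 0 < |s − 1| < δ then both bounds hold and |s² − 1| ≤ 3|s − 1| < 3·(ε/3) = ε.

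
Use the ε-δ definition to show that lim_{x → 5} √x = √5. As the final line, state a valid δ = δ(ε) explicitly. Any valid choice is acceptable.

δ = min(5, √5·ε)

Let ε > 0. We want δ > 0 such that 0 < |x − 5| < δ implies |√x − √5| < ε.
Multiplying by the conjugate, |√x − √5| = |x − 5|/(√x + √5).
Restrict δ ≤ 5 so that |x − 5| < 5 forces x > 0, and then √x + √5 > √5.
Hence |√x − √5| < |x − 5|/√5, which is < ε once |x − 5| < √5·ε.
Take δ = min(5, √5·ε). If 0 < |x − 5| < δ then x > 0 and |√x − √5| < |x − 5|/√5 < ε.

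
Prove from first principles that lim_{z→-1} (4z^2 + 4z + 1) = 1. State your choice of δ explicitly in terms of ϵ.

Suppose ϵ > 0. We want δ > 0 such that 0 < |z + 1| < δ implies |(4z^2 + 4z + 1) − 1| < ϵ.
(4z^2 + 4z + 1) − 1 = 4z^2 + 4z = (z + 1)(4z).
So |(4z^2 + 4z + 1) − 1| = |z + 1|·|4z|.
Require δ ≤ 1. Then |z + 1| < 1 gives |z| < 2, and by the triangle inequality |4z| ≤ 4·2 = 8.
Hence |(4z^2 + 4z + 1) − 1| ≤ 8|z + 1| < ϵ provided |z + 1| < ϵ/8.
Choosing δ = min(1, ϵ/8) ensures both conditions, hence |(4z^2 + 4z + 1) − 1| < ϵ.

δ = min(1, ϵ/8)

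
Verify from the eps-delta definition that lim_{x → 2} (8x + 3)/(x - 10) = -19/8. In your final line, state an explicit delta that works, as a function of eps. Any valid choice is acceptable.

delta = min(4, (32/83)eps)

Let eps > 0. We want delta > 0 with 0 < |x − 2| < delta ⇒ |(8x + 3)/(x - 10) + 19/8| < eps.
Combining over a common denominator, (8x + 3)/(x - 10) + 19/8 = [(8x + 3)·(-8) − 19·(x - 10)] / [(-8)·(x - 10)] = -83(x − 2) / ((-8)(x - 10)).
So |(8x + 3)/(x - 10) + 19/8| = 83|x − 2| / (8·|x − 10|).
Require delta ≤ 4, so |x − 10| ≥ |-8| − |x − 2| > 8 − 4 = 4.
Hence |(8x + 3)/(x - 10) + 19/8| < 83|x − 2|/(8·4) = (83/32)|x − 2|, which is < eps once |x − 2| < (32/83)eps.
Take delta = min(4, (32/83)eps). Then 0 < |x − 2| < delta forces both bounds, so |(8x + 3)/(x - 10) + 19/8| < eps.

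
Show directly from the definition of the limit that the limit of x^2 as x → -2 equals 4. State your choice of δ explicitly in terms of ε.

δ = min(2, ε/6)

Suppose ε > 0. We seek δ > 0 with 0 < |x + 2| < δ ⇒ |x^2 − 4| < ε.
Factor: x^2 − 4 = (x + 2)(x - 2), so |x^2 − 4| = |x + 2|·|x - 2|.
Restrict δ ≤ 2. Then |x + 2| < 2 gives |x| < 4, so by the triangle inequality |x - 2| ≤ 4 + 2 = 6.
Hence |x^2 − 4| ≤ 6|x + 2|, which is < ε once |x + 2| < ε/6.
Take δ = min(2, ε/6). If 0 < |x + 2| < δ then both bounds hold and |x^2 − 4| ≤ 6|x + 2| < 6·(ε/6) = ε.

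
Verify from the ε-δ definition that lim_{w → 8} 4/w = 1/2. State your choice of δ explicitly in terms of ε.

δ = min(4, 8ε)

Suppose ε > 0. We seek δ > 0 such that 0 < |w − 8| < δ implies |4/w − (1/2)| < ε.
|4/w − (1/2)| = 4·|8 − w|/(8·|w|) = 4|w − 8|/(8|w|).
Require δ ≤ 4 so that |w| > 8 − 4 = 4, hence 8|w| > 32.
Then |4/w − (1/2)| < 4|w − 8|/32, which is < ε when |w − 8| < 8ε.
Take δ = min(4, 8ε). Then 0 < |w − 8| < δ gives both |w − 8| < 4 and |w − 8| < 8ε, so |4/w − (1/2)| < ε.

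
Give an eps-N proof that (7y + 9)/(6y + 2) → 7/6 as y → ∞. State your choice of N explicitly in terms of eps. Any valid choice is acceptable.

Suppose eps > 0. We seek N > 0 such that y > N implies |(7y + 9)/(6y + 2) − (7/6)| < eps.
(7y + 9)/(6y + 2) − (7/6) = (6(7y + 9) − 7(6y + 2)) / (6(6y + 2)) = 40/(6(6y + 2)).
For y > 0 we have 6y + 2 > 6y, so |(7y + 9)/(6y + 2) − (7/6)| = 40/(6(6y + 2)) < 40/(6·6y) = (10/9)/y.
Thus |(7y + 9)/(6y + 2) − (7/6)| < eps whenever y > (10/9)/eps.
Take N = (10/9)/eps. If y > N then |(7y + 9)/(6y + 2) − (7/6)| < (10/9)/y < eps.

N = (10/9)/eps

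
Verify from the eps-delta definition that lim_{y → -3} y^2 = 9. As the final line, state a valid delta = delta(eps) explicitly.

Suppose eps > 0. We seek delta > 0 with 0 < |y + 3| < delta ⇒ |y^2 − 9| < eps.
Factor: y^2 − 9 = (y + 3)(y - 3), so |y^2 − 9| = |y + 3|·|y - 3|.
Restrict delta ≤ 1. Then |y + 3| < 1 gives |y| < 4, so by the triangle inequality |y - 3| ≤ 4 + 3 = 7.
Hence |y^2 − 9| ≤ 7|y + 3|, which is < eps once |y + 3| < eps/7.
Take delta = min(1, eps/7). If 0 < |y + 3| < delta then both bounds hold and |y^2 − 9| ≤ 7|y + 3| < 7·(eps/7) = eps.

delta = min(1, eps/7)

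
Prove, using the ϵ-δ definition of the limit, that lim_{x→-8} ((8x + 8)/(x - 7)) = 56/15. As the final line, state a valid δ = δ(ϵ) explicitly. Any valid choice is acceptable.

δ = min(15/2, (225/128)ϵ)

Suppose ϵ > 0. We want δ > 0 with 0 < |x + 8| < δ ⇒ |(8x + 8)/(x - 7) − (56/15)| < ϵ.
Combining over a common denominator, (8x + 8)/(x - 7) − (56/15) = [(8x + 8)·(-15) − (-56)·(x - 7)] / [(-15)·(x - 7)] = -64(x + 8) / ((-15)(x - 7)).
So |(8x + 8)/(x - 7) − (56/15)| = 64|x + 8| / (15·|x − 7|).
Require δ ≤ 15/2, so |x − 7| ≥ |-15| − |x + 8| > 15 − 15/2 = 15/2.
Hence |(8x + 8)/(x - 7) − (56/15)| < 64|x + 8|/(15·(15/2)) = (128/225)|x + 8|, which is < ϵ once |x + 8| < (225/128)ϵ.
Take δ = min(15/2, (225/128)ϵ). Then 0 < |x + 8| < δ forces both bounds, so |(8x + 8)/(x - 7) − (56/15)| < ϵ.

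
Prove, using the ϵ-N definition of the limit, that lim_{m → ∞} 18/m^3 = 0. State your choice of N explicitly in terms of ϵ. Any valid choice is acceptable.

Let ϵ > 0. For m ≥ 1, |18/m^3 − 0| = 18/m^3.
18/m^3 < ϵ ⇔ m^3 > 18/ϵ ⇔ m > (18/ϵ)^{1/3}.
Take N = (18/ϵ)^{1/3}. Then m > N implies 18/m^3 < ϵ.

N = (18/ϵ)^{1/3}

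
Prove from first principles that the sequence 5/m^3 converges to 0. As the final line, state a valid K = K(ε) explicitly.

K = (5/ε)^{1/3}

Suppose ε > 0. For m ≥ 1, |5/m^3 − 0| = 5/m^3.
5/m^3 < ε ⇔ m^3 > 5/ε ⇔ m > (5/ε)^{1/3}.
Take K = (5/ε)^{1/3}. Then m > K implies 5/m^3 < ε.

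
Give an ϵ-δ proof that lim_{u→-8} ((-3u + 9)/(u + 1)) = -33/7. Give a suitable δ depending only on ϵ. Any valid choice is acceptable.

δ = min(7/2, (49/24)ϵ)

Let ϵ > 0 be given. We want δ > 0 with 0 < |u + 8| < δ ⇒ |(-3u + 9)/(u + 1) + 33/7| < ϵ.
Combining over a common denominator, (-3u + 9)/(u + 1) + 33/7 = [(-3u + 9)·(-7) − 33·(u + 1)] / [(-7)·(u + 1)] = -12(u + 8) / ((-7)(u + 1)).
So |(-3u + 9)/(u + 1) + 33/7| = 12|u + 8| / (7·|u + 1|).
Restrict δ ≤ 7/2. Then |u + 8| < 7/2 gives |u + 1| = |(u + 8) + (-7)| ≥ 7 − 7/2 = 7/2.
Hence |(-3u + 9)/(u + 1) + 33/7| < 12|u + 8|/(7·(7/2)) = (24/49)|u + 8|, which is < ϵ once |u + 8| < (49/24)ϵ.
Take δ = min(7/2, (49/24)ϵ). Then 0 < |u + 8| < δ forces both bounds, so |(-3u + 9)/(u + 1) + 33/7| < ϵ.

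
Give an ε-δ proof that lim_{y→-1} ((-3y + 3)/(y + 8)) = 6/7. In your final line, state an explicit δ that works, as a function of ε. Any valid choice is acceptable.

δ = min(7/2, (49/54)ε)

Suppose ε > 0. We want δ > 0 with 0 < |y + 1| < δ ⇒ |(-3y + 3)/(y + 8) − (6/7)| < ε.
Combining over a common denominator, (-3y + 3)/(y + 8) − (6/7) = [(-3y + 3)·7 − 6·(y + 8)] / [7·(y + 8)] = -27(y + 1) / (7(y + 8)).
So |(-3y + 3)/(y + 8) − (6/7)| = 27|y + 1| / (7·|y + 8|).
Require δ ≤ 7/2, so |y + 8| ≥ |7| − |y + 1| > 7 − 7/2 = 7/2.
Hence |(-3y + 3)/(y + 8) − (6/7)| < 27|y + 1|/(7·(7/2)) = (54/49)|y + 1|, which is < ε once |y + 1| < (49/54)ε.
Take δ = min(7/2, (49/54)ε). Then 0 < |y + 1| < δ forces both bounds, so |(-3y + 3)/(y + 8) − (6/7)| < ε.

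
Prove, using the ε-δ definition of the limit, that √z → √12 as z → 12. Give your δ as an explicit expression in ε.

δ = min(12, √12·ε)

Suppose ε > 0. We want δ > 0 such that 0 < |z − 12| < δ implies |√z − √12| < ε.
Multiplying by the conjugate, |√z − √12| = |z − 12|/(√z + √12).
Restrict δ ≤ 12 so that |z − 12| < 12 forces z > 0, and then √z + √12 > √12.
Hence |√z − √12| < |z − 12|/√12, which is < ε once |z − 12| < √12·ε.
Take δ = min(12, √12·ε). If 0 < |z − 12| < δ then z > 0 and |√z − √12| < |z − 12|/√12 < ε.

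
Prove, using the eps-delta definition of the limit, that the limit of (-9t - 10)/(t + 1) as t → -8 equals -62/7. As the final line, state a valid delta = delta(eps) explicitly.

delta = min(7/2, (49/2)eps)

Let eps > 0. We want delta > 0 with 0 < |t + 8| < delta ⇒ |(-9t - 10)/(t + 1) + 62/7| < eps.
Combining over a common denominator, (-9t - 10)/(t + 1) + 62/7 = [(-9t - 10)·(-7) − 62·(t + 1)] / [(-7)·(t + 1)] = 1(t + 8) / ((-7)(t + 1)).
So |(-9t - 10)/(t + 1) + 62/7| = |t + 8| / (7·|t + 1|).
Require delta ≤ 7/2, so |t + 1| ≥ |-7| − |t + 8| > 7 − 7/2 = 7/2.
Hence |(-9t - 10)/(t + 1) + 62/7| < |t + 8|/(7·(7/2)) = (2/49)|t + 8|, which is < eps once |t + 8| < (49/2)eps.
Take delta = min(7/2, (49/2)eps). Then 0 < |t + 8| < delta forces both bounds, so |(-9t - 10)/(t + 1) + 62/7| < eps.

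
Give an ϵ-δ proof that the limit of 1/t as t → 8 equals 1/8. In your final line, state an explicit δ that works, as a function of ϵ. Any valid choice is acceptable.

Fix ϵ > 0. We seek δ > 0 such that 0 < |t − 8| < δ implies |1/t − (1/8)| < ϵ.
|1/t − (1/8)| = |8 − t|/(8·|t|) = |t − 8|/(8|t|).
Require δ ≤ 4 so that |t| > 8 − 4 = 4, hence 8|t| > 32.
Then |1/t − (1/8)| < |t − 8|/32, which is < ϵ when |t − 8| < 32ϵ.
Take δ = min(4, 32ϵ). Then 0 < |t − 8| < δ gives both |t − 8| < 4 and |t − 8| < 32ϵ, so |1/t − (1/8)| < ϵ.

δ = min(4, 32ϵ)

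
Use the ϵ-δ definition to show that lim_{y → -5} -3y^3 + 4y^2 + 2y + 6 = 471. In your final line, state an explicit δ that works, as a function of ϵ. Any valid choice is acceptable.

Suppose ϵ > 0. We want δ > 0 such that 0 < |y + 5| < δ implies |(-3y^3 + 4y^2 + 2y + 6) − 471| < ϵ.
(-3y^3 + 4y^2 + 2y + 6) − 471 = -3y^3 + 4y^2 + 2y - 465 = (y + 5)(-3y^2 + 19y - 93).
So |(-3y^3 + 4y^2 + 2y + 6) − 471| = |y + 5|·|-3y^2 + 19y - 93|.
Assume first that |y + 5| < 1, so |y| < 6. Then |-3y^2 + 19y - 93| ≤ 3·6^2 + 19·6 + 93 = 315.
Hence |(-3y^3 + 4y^2 + 2y + 6) − 471| ≤ 315|y + 5| < ϵ provided |y + 5| < ϵ/315.
Take δ = min(1, ϵ/315). Then 0 < |y + 5| < δ gives both |y + 5| < 1 and |y + 5| < ϵ/315, so |(-3y^3 + 4y^2 + 2y + 6) − 471| < ϵ.

δ = min(1, ϵ/315)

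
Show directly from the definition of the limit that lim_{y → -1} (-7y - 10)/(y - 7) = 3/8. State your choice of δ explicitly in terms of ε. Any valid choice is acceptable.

Let ε > 0. We want δ > 0 with 0 < |y + 1| < δ ⇒ |(-7y - 10)/(y - 7) − (3/8)| < ε.
Combining over a common denominator, (-7y - 10)/(y - 7) − (3/8) = [(-7y - 10)·(-8) − (-3)·(y - 7)] / [(-8)·(y - 7)] = 59(y + 1) / ((-8)(y - 7)).
So |(-7y - 10)/(y - 7) − (3/8)| = 59|y + 1| / (8·|y − 7|).
Require δ ≤ 4, so |y − 7| ≥ |-8| − |y + 1| > 8 − 4 = 4.
Hence |(-7y - 10)/(y - 7) − (3/8)| < 59|y + 1|/(8·4) = (59/32)|y + 1|, which is < ε once |y + 1| < (32/59)ε.
Take δ = min(4, (32/59)ε). Then 0 < |y + 1| < δ forces both bounds, so |(-7y - 10)/(y - 7) − (3/8)| < ε.

δ = min(4, (32/59)ε)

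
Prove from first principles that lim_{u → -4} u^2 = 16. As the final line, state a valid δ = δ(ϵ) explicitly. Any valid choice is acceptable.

δ = min(1, ϵ/9)

Let ϵ > 0. We seek δ > 0 with 0 < |u + 4| < δ ⇒ |u^2 − 16| < ϵ.
Factor: u^2 − 16 = (u + 4)(u - 4), so |u^2 − 16| = |u + 4|·|u - 4|.
Restrict δ ≤ 1. Then |u + 4| < 1 gives |u| < 5, so by the triangle inequality |u - 4| ≤ 5 + 4 = 9.
Hence |u^2 − 16| ≤ 9|u + 4|, which is < ϵ once |u + 4| < ϵ/9.
Take δ = min(1, ϵ/9). If 0 < |u + 4| < δ then both bounds hold and |u^2 − 16| ≤ 9|u + 4| < 9·(ϵ/9) = ϵ.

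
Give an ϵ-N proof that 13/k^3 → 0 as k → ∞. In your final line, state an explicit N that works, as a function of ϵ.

Suppose ϵ > 0. For k ≥ 1, |13/k^3 − 0| = 13/k^3.
13/k^3 < ϵ ⇔ k^3 > 13/ϵ ⇔ k > (13/ϵ)^{1/3}.
Take N = (13/ϵ)^{1/3}. Then k > N implies 13/k^3 < ϵ.

N = (13/ϵ)^{1/3}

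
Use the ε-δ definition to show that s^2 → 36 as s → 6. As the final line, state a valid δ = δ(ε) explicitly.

δ = min(1, ε/13)

Fix ε > 0. We seek δ > 0 with 0 < |s − 6| < δ ⇒ |s^2 − 36| < ε.
Factor: s^2 − 36 = (s − 6)(s + 6), so |s^2 − 36| = |s − 6|·|s + 6|.
Impose δ ≤ 1 so that |s| < 7; then |s + 6| ≤ 13.
Hence |s^2 − 36| ≤ 13|s − 6|, which is < ε once |s − 6| < ε/13.
Take δ = min(1, ε/13). If 0 < |s − 6| < δ then both bounds hold and |s^2 − 36| ≤ 13|s − 6| < 13·(ε/13) = ε.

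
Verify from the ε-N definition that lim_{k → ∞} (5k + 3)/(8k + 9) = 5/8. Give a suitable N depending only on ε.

N = (21/64)/ε

Let ε > 0. For k ≥ 1, |(5k + 3)/(8k + 9) − (5/8)| = |-21|/(8(8k + 9)) = 21/(8(8k + 9)).
Since 8k + 9 ≥ 8k for k ≥ 1, this is ≤ 21/(8·8k) = (21/64)/k.
So |(5k + 3)/(8k + 9) − (5/8)| < ε whenever k > (21/64)/ε.
Take N = (21/64)/ε. If k > N then |(5k + 3)/(8k + 9) − (5/8)| ≤ (21/64)/k < ε.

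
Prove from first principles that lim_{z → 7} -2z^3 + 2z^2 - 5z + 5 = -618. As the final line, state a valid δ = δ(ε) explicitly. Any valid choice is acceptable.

Let ε > 0. We want δ > 0 such that 0 < |z − 7| < δ implies |(-2z^3 + 2z^2 - 5z + 5) + 618| < ε.
(-2z^3 + 2z^2 - 5z + 5) + 618 = -2z^3 + 2z^2 - 5z + 623 = (z − 7)(-2z^2 - 12z - 89).
So |(-2z^3 + 2z^2 - 5z + 5) + 618| = |z − 7|·|-2z^2 - 12z - 89|.
Assume first that |z − 7| < 1, so |z| < 8. Then |-2z^2 - 12z - 89| ≤ 2·8^2 + 12·8 + 89 = 313.
Hence |(-2z^3 + 2z^2 - 5z + 5) + 618| ≤ 313|z − 7| < ε provided |z − 7| < ε/313.
Take δ = min(1, ε/313). Then 0 < |z − 7| < δ gives both |z − 7| < 1 and |z − 7| < ε/313, so |(-2z^3 + 2z^2 - 5z + 5) + 618| < ε.

δ = min(1, ε/313)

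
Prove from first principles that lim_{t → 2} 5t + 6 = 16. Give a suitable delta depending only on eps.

Let eps > 0. We need delta > 0 so that 0 < |t − 2| < delta implies |(5t + 6) − 16| < eps.
|(5t + 6) − 16| = |5t - 10| = 5|t − 2|.
Thus it suffices that |t − 2| < eps/5.
Take delta = eps/5. If 0 < |t − 2| < delta then |(5t + 6) − 16| = 5|t − 2| < 5·(eps/5) = eps.

delta = eps/5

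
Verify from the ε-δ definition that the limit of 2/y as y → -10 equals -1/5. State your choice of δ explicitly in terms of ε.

Let ε > 0. We seek δ > 0 such that 0 < |y + 10| < δ implies |2/y + 1/5| < ε.
|2/y + 1/5| = 2·|-10 − y|/(10·|y|) = 2|y + 10|/(10|y|).
Require δ ≤ 5 so that |y| > 10 − 5 = 5, hence 10|y| > 50.
Then |2/y + 1/5| < 2|y + 10|/50, which is < ε when |y + 10| < 25ε.
Take δ = min(5, 25ε). Then 0 < |y + 10| < δ gives both |y + 10| < 5 and |y + 10| < 25ε, so |2/y + 1/5| < ε.

δ = min(5, 25ε)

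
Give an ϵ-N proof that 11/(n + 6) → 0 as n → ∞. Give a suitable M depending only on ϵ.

M = 11/ϵ

Let ϵ > 0. For n ≥ 1, |11/(n + 6) − 0| = 11/(n + 6) ≤ 11/n.
We need 11/n < ϵ, i.e. n > 11/ϵ.
Take M = 11/ϵ. If n > M then |11/(n + 6)| ≤ 11/n < ϵ.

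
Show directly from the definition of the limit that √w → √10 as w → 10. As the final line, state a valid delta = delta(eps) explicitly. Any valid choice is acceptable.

Let eps > 0 be given. We want delta > 0 such that 0 < |w − 10| < delta implies |√w − √10| < eps.
Multiplying by the conjugate, |√w − √10| = |w − 10|/(√w + √10).
Restrict delta ≤ 10 so that |w − 10| < 10 forces w > 0, and then √w + √10 > √10.
Hence |√w − √10| < |w − 10|/√10, which is < eps once |w − 10| < √10·eps.
Take delta = min(10, √10·eps). If 0 < |w − 10| < delta then w > 0 and |√w − √10| < |w − 10|/√10 < eps.

delta = min(10, √10·eps)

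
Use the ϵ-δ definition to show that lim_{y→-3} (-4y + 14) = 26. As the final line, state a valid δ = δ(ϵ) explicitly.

δ = ϵ/4

Fix ϵ > 0. We need δ > 0 so that 0 < |y + 3| < δ implies |(-4y + 14) − 26| < ϵ.
Since (-4y + 14) − 26 = -4(y + 3), we have |(-4y + 14) − 26| = 4|y + 3|.
So 4|y + 3| < ϵ exactly when |y + 3| < ϵ/4.
Choosing δ = ϵ/4 gives |(-4y + 14) − 26| = 4|y + 3| < ϵ whenever |y + 3| < δ.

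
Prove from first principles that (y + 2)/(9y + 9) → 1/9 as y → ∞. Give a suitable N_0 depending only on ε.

N_0 = (1/9)/ε

Let ε > 0. We seek N_0 > 0 such that y > N_0 implies |(y + 2)/(9y + 9) − (1/9)| < ε.
(y + 2)/(9y + 9) − (1/9) = (9(y + 2) − (9y + 9)) / (9(9y + 9)) = 9/(9(9y + 9)).
For y > 0 we have 9y + 9 > 9y, so |(y + 2)/(9y + 9) − (1/9)| = 9/(9(9y + 9)) < 9/(9·9y) = (1/9)/y.
Thus |(y + 2)/(9y + 9) − (1/9)| < ε whenever y > (1/9)/ε.
Take N_0 = (1/9)/ε. If y > N_0 then |(y + 2)/(9y + 9) − (1/9)| < (1/9)/y < ε.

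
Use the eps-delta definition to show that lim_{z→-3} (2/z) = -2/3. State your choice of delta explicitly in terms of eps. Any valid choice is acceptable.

Let eps > 0 be given. We seek delta > 0 such that 0 < |z + 3| < delta implies |2/z + 2/3| < eps.
|2/z + 2/3| = 2·|-3 − z|/(3·|z|) = 2|z + 3|/(3|z|).
Require delta ≤ 3/2 so that |z| > 3 − 3/2 = 3/2, hence 3|z| > 9/2.
Then |2/z + 2/3| < 2|z + 3|/(9/2), which is < eps when |z + 3| < (9/4)eps.
Take delta = min(3/2, (9/4)eps). Then 0 < |z + 3| < delta gives both |z + 3| < 3/2 and |z + 3| < (9/4)eps, so |2/z + 2/3| < eps.

delta = min(3/2, (9/4)eps)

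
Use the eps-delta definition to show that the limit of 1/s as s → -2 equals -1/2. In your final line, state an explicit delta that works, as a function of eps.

delta = min(1, 2eps)

Fix eps > 0. We seek delta > 0 such that 0 < |s + 2| < delta implies |1/s + 1/2| < eps.
|1/s + 1/2| = |-2 − s|/(2·|s|) = |s + 2|/(2|s|).
Restrict delta ≤ 1. Then |s + 2| < 1 gives |s| > 1, so 2|s| > 2.
Then |1/s + 1/2| < |s + 2|/2, which is < eps when |s + 2| < 2eps.
Take delta = min(1, 2eps). Then 0 < |s + 2| < delta gives both |s + 2| < 1 and |s + 2| < 2eps, so |1/s + 1/2| < eps.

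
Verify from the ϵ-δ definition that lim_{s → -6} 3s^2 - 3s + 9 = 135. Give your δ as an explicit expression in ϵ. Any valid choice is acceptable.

Let ϵ > 0. We want δ > 0 such that 0 < |s + 6| < δ implies |(3s^2 - 3s + 9) − 135| < ϵ.
(3s^2 - 3s + 9) − 135 = 3s^2 - 3s - 126 = (s + 6)(3s - 21).
So |(3s^2 - 3s + 9) − 135| = |s + 6|·|3s - 21|.
Assume first that |s + 6| < 2, so |s| < 8. Then |3s - 21| ≤ 3·8 + 21 = 45.
Hence |(3s^2 - 3s + 9) − 135| ≤ 45|s + 6| < ϵ provided |s + 6| < ϵ/45.
Take δ = min(2, ϵ/45). Then 0 < |s + 6| < δ gives both |s + 6| < 2 and |s + 6| < ϵ/45, so |(3s^2 - 3s + 9) − 135| < ϵ.

δ = min(2, ϵ/45)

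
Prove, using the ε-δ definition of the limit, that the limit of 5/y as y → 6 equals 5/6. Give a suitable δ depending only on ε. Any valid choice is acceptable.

δ = min(3, (18/5)ε)

Let ε > 0. We seek δ > 0 such that 0 < |y − 6| < δ implies |5/y − (5/6)| < ε.
|5/y − (5/6)| = 5·|6 − y|/(6·|y|) = 5|y − 6|/(6|y|).
Restrict δ ≤ 3. Then |y − 6| < 3 gives |y| > 3, so 6|y| > 18.
Then |5/y − (5/6)| < 5|y − 6|/18, which is < ε when |y − 6| < (18/5)ε.
Take δ = min(3, (18/5)ε). Then 0 < |y − 6| < δ gives both |y − 6| < 3 and |y − 6| < (18/5)ε, so |5/y − (5/6)| < ε.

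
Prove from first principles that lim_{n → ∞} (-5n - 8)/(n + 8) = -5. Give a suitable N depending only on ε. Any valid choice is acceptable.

N = 32/ε

Let ε > 0. For n ≥ 1, |(-5n - 8)/(n + 8) + 5| = |32|/((n + 8)) = 32/((n + 8)).
Since n + 8 ≥ n for n ≥ 1, this is ≤ 32/(n) = 32/n.
So |(-5n - 8)/(n + 8) + 5| < ε whenever n > 32/ε.
Take N = 32/ε. If n > N then |(-5n - 8)/(n + 8) + 5| ≤ 32/n < ε.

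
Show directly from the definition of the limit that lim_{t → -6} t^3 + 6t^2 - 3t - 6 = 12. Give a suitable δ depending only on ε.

Let ε > 0. We want δ > 0 such that 0 < |t + 6| < δ implies |(t^3 + 6t^2 - 3t - 6) − 12| < ε.
(t^3 + 6t^2 - 3t - 6) − 12 = t^3 + 6t^2 - 3t - 18 = (t + 6)(t^2 - 3).
So |(t^3 + 6t^2 - 3t - 6) − 12| = |t + 6|·|t^2 - 3|.
Require δ ≤ 2. Then |t + 6| < 2 gives |t| < 8, and by the triangle inequality |t^2 - 3| ≤ 8^2 + 3 = 67.
Hence |(t^3 + 6t^2 - 3t - 6) − 12| ≤ 67|t + 6| < ε provided |t + 6| < ε/67.
Choosing δ = min(2, ε/67) ensures both conditions, hence |(t^3 + 6t^2 - 3t - 6) − 12| < ε.

δ = min(2, ε/67)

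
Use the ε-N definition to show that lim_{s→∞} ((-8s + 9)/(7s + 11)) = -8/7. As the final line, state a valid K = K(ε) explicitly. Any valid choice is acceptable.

K = (151/49)/ε

Fix ε > 0. We seek K > 0 such that s > K implies |(-8s + 9)/(7s + 11) + 8/7| < ε.
(-8s + 9)/(7s + 11) + 8/7 = (7(-8s + 9) − (-8)(7s + 11)) / (7(7s + 11)) = 151/(7(7s + 11)).
For s > 0 we have 7s + 11 > 7s, so |(-8s + 9)/(7s + 11) + 8/7| = 151/(7(7s + 11)) < 151/(7·7s) = (151/49)/s.
Thus |(-8s + 9)/(7s + 11) + 8/7| < ε whenever s > (151/49)/ε.
Take K = (151/49)/ε. If s > K then |(-8s + 9)/(7s + 11) + 8/7| < (151/49)/s < ε.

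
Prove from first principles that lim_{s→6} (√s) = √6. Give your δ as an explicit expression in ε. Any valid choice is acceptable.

δ = min(6, √6·ε)

Suppose ε > 0. We want δ > 0 such that 0 < |s − 6| < δ implies |√s − √6| < ε.
Multiplying by the conjugate, |√s − √6| = |s − 6|/(√s + √6).
Restrict δ ≤ 6 so that |s − 6| < 6 forces s > 0, and then √s + √6 > √6.
Hence |√s − √6| < |s − 6|/√6, which is < ε once |s − 6| < √6·ε.
Take δ = min(6, √6·ε). If 0 < |s − 6| < δ then s > 0 and |√s − √6| < |s − 6|/√6 < ε.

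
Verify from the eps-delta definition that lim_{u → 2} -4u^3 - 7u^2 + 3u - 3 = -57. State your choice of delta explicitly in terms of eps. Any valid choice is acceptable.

Fix eps > 0. We want delta > 0 such that 0 < |u − 2| < delta implies |(-4u^3 - 7u^2 + 3u - 3) + 57| < eps.
(-4u^3 - 7u^2 + 3u - 3) + 57 = -4u^3 - 7u^2 + 3u + 54 = (u − 2)(-4u^2 - 15u - 27).
So |(-4u^3 - 7u^2 + 3u - 3) + 57| = |u − 2|·|-4u^2 - 15u - 27|.
Assume first that |u − 2| < 2, so |u| < 4. Then |-4u^2 - 15u - 27| ≤ 4·4^2 + 15·4 + 27 = 151.
Hence |(-4u^3 - 7u^2 + 3u - 3) + 57| ≤ 151|u − 2| < eps provided |u − 2| < eps/151.
Take delta = min(2, eps/151). Then 0 < |u − 2| < delta gives both |u − 2| < 2 and |u − 2| < eps/151, so |(-4u^3 - 7u^2 + 3u - 3) + 57| < eps.

delta = min(2, eps/151)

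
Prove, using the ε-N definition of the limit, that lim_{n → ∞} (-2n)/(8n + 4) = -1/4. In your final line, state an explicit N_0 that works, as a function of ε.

Suppose ε > 0. For n ≥ 1, |(-2n)/(8n + 4) + 1/4| = |8|/(8(8n + 4)) = 8/(8(8n + 4)).
Since 8n + 4 ≥ 8n for n ≥ 1, this is ≤ 8/(8·8n) = (1/8)/n.
So |(-2n)/(8n + 4) + 1/4| < ε whenever n > (1/8)/ε.
Take N_0 = (1/8)/ε. If n > N_0 then |(-2n)/(8n + 4) + 1/4| ≤ (1/8)/n < ε.

N_0 = (1/8)/ε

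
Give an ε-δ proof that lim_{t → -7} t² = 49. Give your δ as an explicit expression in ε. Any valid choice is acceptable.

δ = min(2, ε/16)

Let ε > 0 be given. We seek δ > 0 with 0 < |t + 7| < δ ⇒ |t² − 49| < ε.
Factor: t² − 49 = (t + 7)(t - 7), so |t² − 49| = |t + 7|·|t - 7|.
Restrict δ ≤ 2. Then |t + 7| < 2 gives |t| < 9, so by the triangle inequality |t - 7| ≤ 9 + 7 = 16.
Hence |t² − 49| ≤ 16|t + 7|, which is < ε once |t + 7| < ε/16.
Take δ = min(2, ε/16). If 0 < |t + 7| < δ then both bounds hold and |t² − 49| ≤ 16|t + 7| < 16·(ε/16) = ε.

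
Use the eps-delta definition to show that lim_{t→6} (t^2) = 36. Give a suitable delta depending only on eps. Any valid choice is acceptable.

delta = min(1, eps/13)

Fix eps > 0. We seek delta > 0 with 0 < |t − 6| < delta ⇒ |t^2 − 36| < eps.
Factor: t^2 − 36 = (t − 6)(t + 6), so |t^2 − 36| = |t − 6|·|t + 6|.
Restrict delta ≤ 1. Then |t − 6| < 1 gives |t| < 7, so by the triangle inequality |t + 6| ≤ 7 + 6 = 13.
Hence |t^2 − 36| ≤ 13|t − 6|, which is < eps once |t − 6| < eps/13.
Take delta = min(1, eps/13). If 0 < |t − 6| < delta then both bounds hold and |t^2 − 36| ≤ 13|t − 6| < 13·(eps/13) = eps.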